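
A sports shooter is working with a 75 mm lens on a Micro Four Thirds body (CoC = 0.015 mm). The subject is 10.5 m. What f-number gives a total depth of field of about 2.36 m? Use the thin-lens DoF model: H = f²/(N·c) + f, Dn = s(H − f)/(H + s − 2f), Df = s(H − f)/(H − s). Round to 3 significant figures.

f/3.99

Write h = H − f = f²/(N·c). The thin-lens limits are Dn = s·h/(h + (s−f)) and Df = s·h/(h − (s−f)), so DoF = Df − Dn = 2·s·(s−f)·h / (h² − (s−f)²).
That is a quadratic in h: DoF·h² − 2·s·(s−f)·h − DoF·(s−f)² = 0 ⇒ h = (s−f)·(s + √(s² + DoF²)) / DoF = 10425 × (10500 + √(10500² + 2360²)) / 2360 = 10425 × (10500 + 10762.0) / 2360 ≈ 93922 mm.
Then N = f²/(c·h) = 75² / (0.015 × 93922) = 5625 / 1408.8 ≈ 3.99.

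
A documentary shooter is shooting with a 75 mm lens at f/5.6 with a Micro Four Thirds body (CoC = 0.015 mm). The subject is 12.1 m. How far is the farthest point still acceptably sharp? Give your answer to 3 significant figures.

Hyperfocal distance H = f²/(N·c) + f = 75²/(5.6 × 0.015) + 75 = 5625/0.084 + 75 ≈ 67039.3 mm ≈ 67.04 m.
Far limit Df = s·(H − f)/(H − s) = 12100 × (67039.3 − 75) / (67039.3 − 12100) = 12100 × 66964.3 / 54939.3 ≈ 14748 mm ≈ 14.7 m.

14.7 m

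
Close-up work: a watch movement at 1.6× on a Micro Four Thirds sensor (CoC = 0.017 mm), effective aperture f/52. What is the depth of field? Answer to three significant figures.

At magnification m, DoF ≈ 2·N_eff·c/m² = 2 × 52 × 0.017 / 1.6² = 1.768 / 2.56 ≈ 0.691 mm.

0.691 mm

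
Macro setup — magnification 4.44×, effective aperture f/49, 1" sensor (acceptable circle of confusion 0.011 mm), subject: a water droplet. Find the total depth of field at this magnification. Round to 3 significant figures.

At magnification m, DoF ≈ 2·N_eff·c/m² = 2 × 49 × 0.011 / 4.44² = 1.078 / 19.71 ≈ 0.0547 mm.

0.0547 mm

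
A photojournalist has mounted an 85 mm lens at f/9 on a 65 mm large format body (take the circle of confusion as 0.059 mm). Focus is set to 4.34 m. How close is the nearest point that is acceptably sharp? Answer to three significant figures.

3.31 m

Hyperfocal distance H = f²/(N·c) + f = 85²/(9 × 0.059) + 85 = 7225/0.531 + 85 ≈ 13691.4 mm ≈ 13.69 m.
Near limit Dn = s·(H − f)/(H + s − 2f) = 4340 × (13691.4 − 85) / (13691.4 + 4340 − 2 × 85) = 4340 × 13606.4 / 17861.4 ≈ 3306.1 mm ≈ 3.31 m.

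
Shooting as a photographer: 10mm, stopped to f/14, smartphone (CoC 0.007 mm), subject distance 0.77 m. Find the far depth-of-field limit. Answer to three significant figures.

3.02 m

Hyperfocal distance H = f²/(N·c) + f = 10²/(14 × 0.007) + 10 = 100/0.098 + 10 ≈ 1030.4 mm ≈ 1.030 m.
Far limit Df = s·(H − f)/(H − s) = 770 × (1030.4 − 10) / (1030.4 − 770) = 770 × 1020.4 / 260.4 ≈ 3017.2 mm ≈ 3.02 m.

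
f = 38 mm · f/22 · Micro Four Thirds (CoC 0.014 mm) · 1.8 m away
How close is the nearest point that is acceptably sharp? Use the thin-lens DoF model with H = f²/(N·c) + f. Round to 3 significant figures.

1.31 m

Hyperfocal distance H = f²/(N·c) + f = 38²/(22 × 0.014) + 38 = 1444/0.308 + 38 ≈ 4726.3 mm ≈ 4.726 m.
Near limit Dn = s·(H − f)/(H + s − 2f) = 1800 × (4726.3 − 38) / (4726.3 + 1800 − 2 × 38) = 1800 × 4688.3 / 6450.3 ≈ 1308.3 mm ≈ 1.31 m.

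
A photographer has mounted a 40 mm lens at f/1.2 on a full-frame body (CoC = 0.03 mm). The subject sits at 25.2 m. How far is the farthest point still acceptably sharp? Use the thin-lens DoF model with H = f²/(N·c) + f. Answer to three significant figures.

58.1 m

Hyperfocal distance H = f²/(N·c) + f = 40²/(1.2 × 0.03) + 40 = 1600/0.036 + 40 ≈ 44484.4 mm ≈ 44.48 m.
Far limit Df = s·(H − f)/(H − s) = 25200 × (44484.4 − 40) / (44484.4 − 25200) = 25200 × 44444.4 / 19284.4 ≈ 58078 mm ≈ 58.1 m.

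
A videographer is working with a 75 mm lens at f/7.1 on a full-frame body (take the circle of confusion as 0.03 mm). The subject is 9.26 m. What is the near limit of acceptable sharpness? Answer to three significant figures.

6.87 m

Hyperfocal distance H = f²/(N·c) + f = 75²/(7.1 × 0.03) + 75 = 5625/0.213 + 75 ≈ 26483.5 mm ≈ 26.48 m.
Near limit Dn = s·(H − f)/(H + s − 2f) = 9260 × (26483.5 − 75) / (26483.5 + 9260 − 2 × 75) = 9260 × 26408.5 / 35593.5 ≈ 6870.4 mm ≈ 6.87 m.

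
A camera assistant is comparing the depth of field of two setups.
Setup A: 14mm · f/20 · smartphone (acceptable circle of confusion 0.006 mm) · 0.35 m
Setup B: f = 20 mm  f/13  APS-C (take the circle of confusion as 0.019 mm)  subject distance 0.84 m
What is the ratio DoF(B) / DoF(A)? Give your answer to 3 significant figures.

Setup A: H = 14²/(20×0.006) + 14 ≈ 1647.3 mm; DoF = Df − Dn = 440.65 − 290.28 ≈ 150.37 mm.
Setup B: H = 20²/(13×0.019) + 20 ≈ 1639.4 mm; DoF = Df − Dn = 1701.6 − 557.6 ≈ 1144.0 mm.
Ratio = 1144.0 / 150.37 ≈ 7.61.

7.61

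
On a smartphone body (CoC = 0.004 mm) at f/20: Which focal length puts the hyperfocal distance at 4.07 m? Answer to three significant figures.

From H = f²/(N·c) + f, with f ≪ H: f ≈ √(H·N·c) = √(4070 × 20 × 0.004) = √325.60 ≈ 18.04 mm.
The +f correction barely moves this — solving exactly, f² + N·c·f − N·c·H = 0 ⇒ f = (−N·c + √((N·c)² + 4·N·c·H))/2 = (−0.08 + √1302.4)/2 ≈ 18.004 mm, so f ≈ 18.0 mm.

18.0 mm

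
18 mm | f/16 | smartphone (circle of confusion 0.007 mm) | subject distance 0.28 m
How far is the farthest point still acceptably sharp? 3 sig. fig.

308 mm

Hyperfocal distance H = f²/(N·c) + f = 18²/(16 × 0.007) + 18 = 324/0.112 + 18 ≈ 2910.9 mm ≈ 2.911 m.
Far limit Df = s·(H − f)/(H − s) = 280 × (2910.9 − 18) / (2910.9 − 280) = 280 × 2892.9 / 2630.9 ≈ 307.88 mm.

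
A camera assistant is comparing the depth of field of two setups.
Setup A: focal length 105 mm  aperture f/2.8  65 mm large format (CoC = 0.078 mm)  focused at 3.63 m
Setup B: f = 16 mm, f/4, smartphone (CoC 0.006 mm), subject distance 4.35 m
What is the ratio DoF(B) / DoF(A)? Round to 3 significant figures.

8.31

Setup A: H = 105²/(2.8×0.078) + 105 ≈ 50585.8 mm; DoF = Df − Dn = 3902.51 − 3393.07 ≈ 509.44 mm.
Setup B: H = 16²/(4×0.006) + 16 ≈ 10682.7 mm; DoF = Df − Dn = 7327.1 − 3093.2 ≈ 4233.9 mm.
Ratio = 4233.9 / 509.44 ≈ 8.31.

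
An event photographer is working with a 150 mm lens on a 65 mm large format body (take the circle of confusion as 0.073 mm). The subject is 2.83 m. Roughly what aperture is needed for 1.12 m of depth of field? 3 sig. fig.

Write h = H − f = f²/(N·c). The thin-lens limits are Dn = s·h/(h + (s−f)) and Df = s·h/(h − (s−f)), so DoF = Df − Dn = 2·s·(s−f)·h / (h² − (s−f)²).
That is a quadratic in h: DoF·h² − 2·s·(s−f)·h − DoF·(s−f)² = 0 ⇒ h = (s−f)·(s + √(s² + DoF²)) / DoF = 2680 × (2830 + √(2830² + 1120²)) / 1120 = 2680 × (2830 + 3043.57) / 1120 ≈ 14055 mm.
Then N = f²/(c·h) = 150² / (0.073 × 14055) = 22500 / 1026.0 ≈ 21.9.

f/21.9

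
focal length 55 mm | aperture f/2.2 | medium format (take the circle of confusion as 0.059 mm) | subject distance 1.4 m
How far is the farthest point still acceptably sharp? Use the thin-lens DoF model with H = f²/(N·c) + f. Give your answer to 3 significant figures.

1.49 m

Hyperfocal distance H = f²/(N·c) + f = 55²/(2.2 × 0.059) + 55 = 3025/0.1298 + 55 ≈ 23360.1 mm ≈ 23.36 m.
Far limit Df = s·(H − f)/(H − s) = 1400 × (23360.1 − 55) / (23360.1 − 1400) = 1400 × 23305.1 / 21960.1 ≈ 1485.7 mm ≈ 1.49 m.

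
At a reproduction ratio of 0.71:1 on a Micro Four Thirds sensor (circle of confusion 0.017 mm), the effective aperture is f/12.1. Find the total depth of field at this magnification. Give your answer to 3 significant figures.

0.816 mm

At magnification m, DoF ≈ 2·N_eff·c/m² = 2 × 12.1 × 0.017 / 0.71² = 0.4114 / 0.5041 ≈ 0.816 mm.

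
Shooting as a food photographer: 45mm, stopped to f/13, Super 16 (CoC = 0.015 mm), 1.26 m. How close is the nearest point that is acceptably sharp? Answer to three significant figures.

Hyperfocal distance H = f²/(N·c) + f = 45²/(13 × 0.015) + 45 = 2025/0.195 + 45 ≈ 10429.6 mm ≈ 10.43 m.
Near limit Dn = s·(H − f)/(H + s − 2f) = 1260 × (10429.6 − 45) / (10429.6 + 1260 − 2 × 45) = 1260 × 10384.6 / 11599.6 ≈ 1128.0 mm ≈ 1.13 m.

1.13 m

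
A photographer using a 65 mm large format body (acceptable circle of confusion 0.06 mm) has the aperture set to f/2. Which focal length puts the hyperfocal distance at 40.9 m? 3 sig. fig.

70.0 mm

From H = f²/(N·c) + f, with f ≪ H: f ≈ √(H·N·c) = √(40900 × 2 × 0.06) = √4908.0 ≈ 70.06 mm.
Exact: f² + N·c·f − N·c·H = 0 ⇒ f = (−N·c + √((N·c)² + 4·N·c·H))/2 = (−0.12 + √19632)/2 ≈ 69.997 mm ≈ 70.0 mm.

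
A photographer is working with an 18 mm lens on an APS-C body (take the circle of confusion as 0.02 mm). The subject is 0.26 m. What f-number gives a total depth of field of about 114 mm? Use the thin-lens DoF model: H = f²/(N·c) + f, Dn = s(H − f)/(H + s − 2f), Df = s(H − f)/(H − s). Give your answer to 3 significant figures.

Write h = H − f = f²/(N·c). The thin-lens limits are Dn = s·h/(h + (s−f)) and Df = s·h/(h − (s−f)), so DoF = Df − Dn = 2·s·(s−f)·h / (h² − (s−f)²).
That is a quadratic in h: DoF·h² − 2·s·(s−f)·h − DoF·(s−f)² = 0 ⇒ h = (s−f)·(s + √(s² + DoF²)) / DoF = 242 × (260 + √(260² + 114²)) / 114 = 242 × (260 + 283.894) / 114 ≈ 1154.6 mm.
Then N = f²/(c·h) = 18² / (0.02 × 1154.6) = 324 / 23.092 ≈ 14.

f/14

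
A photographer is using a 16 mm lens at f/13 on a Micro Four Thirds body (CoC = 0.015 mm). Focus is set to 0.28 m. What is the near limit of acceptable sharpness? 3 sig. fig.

233 mm

Hyperfocal distance H = f²/(N·c) + f = 16²/(13 × 0.015) + 16 = 256/0.195 + 16 ≈ 1328.8 mm ≈ 1.329 m.
Near limit Dn = s·(H − f)/(H + s − 2f) = 280 × (1328.8 − 16) / (1328.8 + 280 − 2 × 16) = 280 × 1312.8 / 1576.8 ≈ 233.12 mm.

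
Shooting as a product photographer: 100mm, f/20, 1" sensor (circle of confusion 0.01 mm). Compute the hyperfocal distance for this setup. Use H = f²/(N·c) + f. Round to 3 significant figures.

Hyperfocal distance H = f²/(N·c) + f = 100²/(20 × 0.01) + 100 = 10000/0.2 + 100 ≈ 50100.0 mm ≈ 50.1 m.

50.1 m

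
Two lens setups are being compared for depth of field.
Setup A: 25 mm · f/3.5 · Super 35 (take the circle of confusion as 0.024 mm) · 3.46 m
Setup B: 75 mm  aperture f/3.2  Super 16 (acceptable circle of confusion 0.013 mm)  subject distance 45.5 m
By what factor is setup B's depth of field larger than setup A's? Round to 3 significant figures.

Setup A: H = 25²/(3.5×0.024) + 25 ≈ 7465.5 mm; DoF = Df − Dn = 6427.2 − 2367.2 ≈ 4060.0 mm.
Setup B: H = 75²/(3.2×0.013) + 75 ≈ 135291.3 mm; DoF = Df − Dn = 68518 − 34058 ≈ 34460 mm.
Ratio = 34460 / 4060.0 ≈ 8.49.

8.49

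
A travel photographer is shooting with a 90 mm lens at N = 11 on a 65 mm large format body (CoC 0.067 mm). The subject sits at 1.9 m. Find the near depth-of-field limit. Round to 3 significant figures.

1.63 m

Hyperfocal distance H = f²/(N·c) + f = 90²/(11 × 0.067) + 90 = 8100/0.737 + 90 ≈ 11080.5 mm ≈ 11.08 m.
Near limit Dn = s·(H − f)/(H + s − 2f) = 1900 × (11080.5 − 90) / (11080.5 + 1900 − 2 × 90) = 1900 × 10990.5 / 12800.5 ≈ 1631.3 mm ≈ 1.63 m.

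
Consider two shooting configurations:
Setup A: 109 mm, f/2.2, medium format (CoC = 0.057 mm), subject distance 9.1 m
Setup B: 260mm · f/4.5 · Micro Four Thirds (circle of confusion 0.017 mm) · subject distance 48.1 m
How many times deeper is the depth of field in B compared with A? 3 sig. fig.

3.00

Setup A: H = 109²/(2.2×0.057) + 109 ≈ 94853.8 mm; DoF = Df − Dn = 10054.1 − 8311.3 ≈ 1742.8 mm.
Setup B: H = 260²/(4.5×0.017) + 260 ≈ 883920.1 mm; DoF = Df − Dn = 50853.1 − 45629.7 ≈ 5223.4 mm.
Ratio = 5223.4 / 1742.8 ≈ 3.00.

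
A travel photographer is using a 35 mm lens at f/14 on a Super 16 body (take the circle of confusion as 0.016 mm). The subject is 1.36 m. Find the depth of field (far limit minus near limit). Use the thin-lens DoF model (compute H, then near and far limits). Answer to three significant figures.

Hyperfocal distance H = f²/(N·c) + f = 35²/(14 × 0.016) + 35 = 1225/0.224 + 35 ≈ 5503.8 mm ≈ 5.504 m.
Near limit Dn = s·(H − f)/(H + s − 2f) = 1360 × (5503.8 − 35) / (5503.8 + 1360 − 2 × 35) = 1360 × 5468.8 / 6793.8 ≈ 1094.76 mm.
Far limit Df = s·(H − f)/(H − s) = 1360 × (5503.8 − 35) / (5503.8 − 1360) = 1360 × 5468.8 / 4143.8 ≈ 1794.87 mm.
Depth of field = Df − Dn = 1794.87 − 1094.76 ≈ 700.11 mm ≈ 0.700 m.

0.700 m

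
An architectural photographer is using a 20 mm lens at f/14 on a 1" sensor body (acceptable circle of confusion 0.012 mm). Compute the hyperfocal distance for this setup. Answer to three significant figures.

Hyperfocal distance H = f²/(N·c) + f = 20²/(14 × 0.012) + 20 = 400/0.168 + 20 ≈ 2401.0 mm ≈ 2.40 m.

2.40 m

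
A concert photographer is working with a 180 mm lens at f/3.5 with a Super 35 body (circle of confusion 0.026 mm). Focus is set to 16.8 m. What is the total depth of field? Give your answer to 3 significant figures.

1.57 m

Hyperfocal distance H = f²/(N·c) + f = 180²/(3.5 × 0.026) + 180 = 32400/0.091 + 180 ≈ 356224.0 mm ≈ 356.2 m.
Near limit Dn = s·(H − f)/(H + s − 2f) = 16800 × (356224.0 − 180) / (356224.0 + 16800 − 2 × 180) = 16800 × 356044.0 / 372664.0 ≈ 16050.8 mm.
Far limit Df = s·(H − f)/(H − s) = 16800 × (356224.0 − 180) / (356224.0 − 16800) = 16800 × 356044.0 / 339424.0 ≈ 17622.6 mm.
Depth of field = Df − Dn = 17622.6 − 16050.8 ≈ 1571.8 mm ≈ 1.57 m.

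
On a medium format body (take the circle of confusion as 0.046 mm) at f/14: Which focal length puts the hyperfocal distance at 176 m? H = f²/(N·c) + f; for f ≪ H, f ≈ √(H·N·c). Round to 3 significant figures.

From H = f²/(N·c) + f, with f ≪ H: f ≈ √(H·N·c) = √(176000 × 14 × 0.046) = √113344 ≈ 336.7 mm.
Exact: f² + N·c·f − N·c·H = 0 ⇒ f = (−N·c + √((N·c)² + 4·N·c·H))/2 = (−0.644 + √453376)/2 ≈ 336.34 mm ≈ 336 mm.

336 mm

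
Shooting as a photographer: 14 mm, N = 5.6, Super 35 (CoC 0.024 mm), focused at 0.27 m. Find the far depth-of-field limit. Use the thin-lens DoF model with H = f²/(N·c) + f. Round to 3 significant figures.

Hyperfocal distance H = f²/(N·c) + f = 14²/(5.6 × 0.024) + 14 = 196/0.1344 + 14 ≈ 1472.3 mm ≈ 1.472 m.
Far limit Df = s·(H − f)/(H − s) = 270 × (1472.3 − 14) / (1472.3 − 270) = 270 × 1458.3 / 1202.3 ≈ 327.49 mm.

327 mm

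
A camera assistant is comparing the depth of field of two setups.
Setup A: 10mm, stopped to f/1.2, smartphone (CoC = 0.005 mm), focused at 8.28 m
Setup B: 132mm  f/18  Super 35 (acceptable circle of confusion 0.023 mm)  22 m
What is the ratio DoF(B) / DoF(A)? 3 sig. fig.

2.87

Setup A: H = 10²/(1.2×0.005) + 10 ≈ 16676.7 mm; DoF = Df − Dn = 16435 − 5534 ≈ 10901 mm.
Setup B: H = 132²/(18×0.023) + 132 ≈ 42219.0 mm; DoF = Df − Dn = 45794 − 14478 ≈ 31316 mm.
Ratio = 31316 / 10901 ≈ 2.87.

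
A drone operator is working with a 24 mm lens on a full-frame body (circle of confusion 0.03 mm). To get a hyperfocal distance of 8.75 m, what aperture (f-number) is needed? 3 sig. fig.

f/2.20

Rearrange H = f²/(N·c) + f for N: N = f² / ((H − f)·c).
N = 24² / ((8750 − 24) × 0.03) = 576 / 261.8 ≈ 2.20.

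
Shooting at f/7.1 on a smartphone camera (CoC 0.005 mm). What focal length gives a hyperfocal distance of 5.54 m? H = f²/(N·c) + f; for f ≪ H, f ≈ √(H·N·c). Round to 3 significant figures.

14.0 mm

From H = f²/(N·c) + f, with f ≪ H: f ≈ √(H·N·c) = √(5540 × 7.1 × 0.005) = √196.67 ≈ 14.02 mm.
The +f correction barely moves this — solving exactly, f² + N·c·f − N·c·H = 0 ⇒ f = (−N·c + √((N·c)² + 4·N·c·H))/2 = (−0.0355 + √786.68)/2 ≈ 14.006 mm, so f ≈ 14.0 mm.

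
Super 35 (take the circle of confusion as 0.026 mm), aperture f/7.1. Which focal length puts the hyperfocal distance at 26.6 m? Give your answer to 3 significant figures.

70.0 mm

From H = f²/(N·c) + f, with f ≪ H: f ≈ √(H·N·c) = √(26600 × 7.1 × 0.026) = √4910.4 ≈ 70.07 mm.
Exact: f² + N·c·f − N·c·H = 0 ⇒ f = (−N·c + √((N·c)² + 4·N·c·H))/2 = (−0.1846 + √19641)/2 ≈ 69.982 mm ≈ 70.0 mm.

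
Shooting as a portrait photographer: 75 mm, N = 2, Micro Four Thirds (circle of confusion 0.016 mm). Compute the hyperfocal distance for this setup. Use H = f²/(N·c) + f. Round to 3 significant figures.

176 m

Hyperfocal distance H = f²/(N·c) + f = 75²/(2 × 0.016) + 75 = 5625/0.032 + 75 ≈ 175856.2 mm ≈ 176 m.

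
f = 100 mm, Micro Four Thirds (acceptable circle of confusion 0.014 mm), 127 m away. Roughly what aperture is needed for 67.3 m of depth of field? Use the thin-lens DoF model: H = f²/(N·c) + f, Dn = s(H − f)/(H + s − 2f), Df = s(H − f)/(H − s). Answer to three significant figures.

Write h = H − f = f²/(N·c). The thin-lens limits are Dn = s·h/(h + (s−f)) and Df = s·h/(h − (s−f)), so DoF = Df − Dn = 2·s·(s−f)·h / (h² − (s−f)²).
That is a quadratic in h: DoF·h² − 2·s·(s−f)·h − DoF·(s−f)² = 0 ⇒ h = (s−f)·(s + √(s² + DoF²)) / DoF = 126900 × (127000 + √(127000² + 67300²)) / 67300 = 126900 × (127000 + 143730) / 67300 ≈ 510485 mm.
Then N = f²/(c·h) = 100² / (0.014 × 510485) = 10000 / 7146.8 ≈ 1.40.

f/1.40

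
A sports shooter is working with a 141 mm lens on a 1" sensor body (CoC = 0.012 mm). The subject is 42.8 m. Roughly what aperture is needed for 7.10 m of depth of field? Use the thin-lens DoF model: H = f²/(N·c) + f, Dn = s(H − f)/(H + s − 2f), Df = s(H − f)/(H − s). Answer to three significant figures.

f/3.20

Write h = H − f = f²/(N·c). The thin-lens limits are Dn = s·h/(h + (s−f)) and Df = s·h/(h − (s−f)), so DoF = Df − Dn = 2·s·(s−f)·h / (h² − (s−f)²).
That is a quadratic in h: DoF·h² − 2·s·(s−f)·h − DoF·(s−f)² = 0 ⇒ h = (s−f)·(s + √(s² + DoF²)) / DoF = 42659 × (42800 + √(42800² + 7100²)) / 7100 = 42659 × (42800 + 43384.9) / 7100 ≈ 517826 mm.
Then N = f²/(c·h) = 141² / (0.012 × 517826) = 19881 / 6213.9 ≈ 3.20.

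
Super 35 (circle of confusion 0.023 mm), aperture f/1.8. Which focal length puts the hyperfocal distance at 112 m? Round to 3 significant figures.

From H = f²/(N·c) + f, with f ≪ H: f ≈ √(H·N·c) = √(112000 × 1.8 × 0.023) = √4636.8 ≈ 68.09 mm.
The +f correction barely moves this — solving exactly, f² + N·c·f − N·c·H = 0 ⇒ f = (−N·c + √((N·c)² + 4·N·c·H))/2 = (−0.0414 + √18547)/2 ≈ 68.073 mm, so f ≈ 68.1 mm.

68.1 mm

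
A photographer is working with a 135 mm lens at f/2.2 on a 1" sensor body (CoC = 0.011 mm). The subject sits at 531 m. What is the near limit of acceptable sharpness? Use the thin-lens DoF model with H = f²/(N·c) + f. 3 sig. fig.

311 m

Hyperfocal distance H = f²/(N·c) + f = 135²/(2.2 × 0.011) + 135 = 18225/0.0242 + 135 ≈ 753234.2 mm ≈ 753.2 m.
Near limit Dn = s·(H − f)/(H + s − 2f) = 531000 × (753234.2 − 135) / (753234.2 + 531000 − 2 × 135) = 531000 × 753099.2 / 1283964.2 ≈ 311454 mm ≈ 311 m.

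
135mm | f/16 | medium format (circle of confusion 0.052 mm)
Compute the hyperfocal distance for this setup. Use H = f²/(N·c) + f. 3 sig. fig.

22.0 m

Hyperfocal distance H = f²/(N·c) + f = 135²/(16 × 0.052) + 135 = 18225/0.832 + 135 ≈ 22040.0 mm ≈ 22.0 m.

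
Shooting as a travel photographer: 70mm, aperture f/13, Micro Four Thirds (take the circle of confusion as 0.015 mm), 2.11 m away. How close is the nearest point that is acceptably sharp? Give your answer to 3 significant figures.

Hyperfocal distance H = f²/(N·c) + f = 70²/(13 × 0.015) + 70 = 4900/0.195 + 70 ≈ 25198.2 mm ≈ 25.20 m.
Near limit Dn = s·(H − f)/(H + s − 2f) = 2110 × (25198.2 − 70) / (25198.2 + 2110 − 2 × 70) = 2110 × 25128.2 / 27168.2 ≈ 1951.6 mm ≈ 1.95 m.

1.95 m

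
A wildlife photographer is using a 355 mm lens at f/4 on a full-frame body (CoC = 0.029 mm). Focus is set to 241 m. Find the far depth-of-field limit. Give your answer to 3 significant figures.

Hyperfocal distance H = f²/(N·c) + f = 355²/(4 × 0.029) + 355 = 126025/0.116 + 355 ≈ 1086777.4 mm ≈ 1087 m.
Far limit Df = s·(H − f)/(H − s) = 241000 × (1086777.4 − 355) / (1086777.4 − 241000) = 241000 × 1086422.4 / 845777.4 ≈ 309571 mm ≈ 310 m.

310 m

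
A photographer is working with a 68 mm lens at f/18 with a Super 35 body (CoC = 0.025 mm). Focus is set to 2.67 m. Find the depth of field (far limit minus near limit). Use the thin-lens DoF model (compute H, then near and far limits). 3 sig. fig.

Hyperfocal distance H = f²/(N·c) + f = 68²/(18 × 0.025) + 68 = 4624/0.45 + 68 ≈ 10343.6 mm ≈ 10.34 m.
Near limit Dn = s·(H − f)/(H + s − 2f) = 2670 × (10343.6 − 68) / (10343.6 + 2670 − 2 × 68) = 2670 × 10275.6 / 12877.6 ≈ 2130.5 mm.
Far limit Df = s·(H − f)/(H − s) = 2670 × (10343.6 − 68) / (10343.6 − 2670) = 2670 × 10275.6 / 7673.6 ≈ 3575.4 mm.
Depth of field = Df − Dn = 3575.4 − 2130.5 ≈ 1444.9 mm ≈ 1.44 m.

1.44 m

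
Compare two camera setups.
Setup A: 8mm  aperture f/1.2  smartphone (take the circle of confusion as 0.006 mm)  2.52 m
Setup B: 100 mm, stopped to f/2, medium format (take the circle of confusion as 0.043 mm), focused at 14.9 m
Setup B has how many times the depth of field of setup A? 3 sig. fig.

2.49

Setup A: H = 8²/(1.2×0.006) + 8 ≈ 8896.9 mm; DoF = Df − Dn = 3512.7 − 1964.8 ≈ 1547.9 mm.
Setup B: H = 100²/(2×0.043) + 100 ≈ 116379.1 mm; DoF = Df − Dn = 17073.1 − 13217.7 ≈ 3855.4 mm.
Ratio = 3855.4 / 1547.9 ≈ 2.49.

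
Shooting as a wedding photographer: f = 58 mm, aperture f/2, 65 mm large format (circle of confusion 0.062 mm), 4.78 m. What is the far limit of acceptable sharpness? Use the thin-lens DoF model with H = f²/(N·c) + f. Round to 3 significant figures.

5.79 m

Hyperfocal distance H = f²/(N·c) + f = 58²/(2 × 0.062) + 58 = 3364/0.124 + 58 ≈ 27187.0 mm ≈ 27.19 m.
Far limit Df = s·(H − f)/(H − s) = 4780 × (27187.0 − 58) / (27187.0 − 4780) = 4780 × 27129.0 / 22407.0 ≈ 5787.3 mm ≈ 5.79 m.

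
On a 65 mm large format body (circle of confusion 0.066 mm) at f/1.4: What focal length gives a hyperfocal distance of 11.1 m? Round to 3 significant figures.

From H = f²/(N·c) + f, with f ≪ H: f ≈ √(H·N·c) = √(11100 × 1.4 × 0.066) = √1025.6 ≈ 32.03 mm.
The +f correction barely moves this — solving exactly, f² + N·c·f − N·c·H = 0 ⇒ f = (−N·c + √((N·c)² + 4·N·c·H))/2 = (−0.0924 + √4102.6)/2 ≈ 31.979 mm, so f ≈ 32.0 mm.

32.0 mm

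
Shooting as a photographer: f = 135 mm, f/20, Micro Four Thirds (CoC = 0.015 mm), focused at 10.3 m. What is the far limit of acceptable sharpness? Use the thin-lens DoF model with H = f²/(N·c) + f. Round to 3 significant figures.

12.4 m

Hyperfocal distance H = f²/(N·c) + f = 135²/(20 × 0.015) + 135 = 18225/0.3 + 135 ≈ 60885.0 mm ≈ 60.88 m.
Far limit Df = s·(H − f)/(H − s) = 10300 × (60885.0 − 135) / (60885.0 − 10300) = 10300 × 60750.0 / 50585.0 ≈ 12370 mm ≈ 12.4 m.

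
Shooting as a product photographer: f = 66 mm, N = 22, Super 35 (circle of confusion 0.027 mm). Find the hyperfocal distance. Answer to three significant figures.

7.40 m

Hyperfocal distance H = f²/(N·c) + f = 66²/(22 × 0.027) + 66 = 4356/0.594 + 66 ≈ 7399.3 mm ≈ 7.40 m.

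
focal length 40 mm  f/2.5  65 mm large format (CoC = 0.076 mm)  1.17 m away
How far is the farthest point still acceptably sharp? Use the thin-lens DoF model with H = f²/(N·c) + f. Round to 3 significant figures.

1.35 m

Hyperfocal distance H = f²/(N·c) + f = 40²/(2.5 × 0.076) + 40 = 1600/0.19 + 40 ≈ 8461.1 mm ≈ 8.461 m.
Far limit Df = s·(H − f)/(H − s) = 1170 × (8461.1 − 40) / (8461.1 − 1170) = 1170 × 8421.1 / 7291.1 ≈ 1351.3 mm ≈ 1.35 m.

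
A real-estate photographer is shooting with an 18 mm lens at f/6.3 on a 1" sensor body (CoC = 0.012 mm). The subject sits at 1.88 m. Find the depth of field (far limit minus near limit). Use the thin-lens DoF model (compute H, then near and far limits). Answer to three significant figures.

2.01 m

Hyperfocal distance H = f²/(N·c) + f = 18²/(6.3 × 0.012) + 18 = 324/0.0756 + 18 ≈ 4303.7 mm ≈ 4.304 m.
Near limit Dn = s·(H − f)/(H + s − 2f) = 1880 × (4303.7 − 18) / (4303.7 + 1880 − 2 × 18) = 1880 × 4285.7 / 6147.7 ≈ 1310.6 mm.
Far limit Df = s·(H − f)/(H − s) = 1880 × (4303.7 − 18) / (4303.7 − 1880) = 1880 × 4285.7 / 2423.7 ≈ 3324.3 mm.
Depth of field = Df − Dn = 3324.3 − 1310.6 ≈ 2013.7 mm ≈ 2.01 m.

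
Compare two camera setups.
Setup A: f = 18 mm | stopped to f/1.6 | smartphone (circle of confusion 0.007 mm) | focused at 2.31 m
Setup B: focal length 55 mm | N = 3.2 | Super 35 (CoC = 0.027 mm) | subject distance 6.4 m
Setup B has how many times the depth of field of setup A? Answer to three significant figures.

6.51

Setup A: H = 18²/(1.6×0.007) + 18 ≈ 28946.6 mm; DoF = Df − Dn = 2508.77 − 2140.42 ≈ 368.35 mm.
Setup B: H = 55²/(3.2×0.027) + 55 ≈ 35066.6 mm; DoF = Df − Dn = 7816.6 − 5418.1 ≈ 2398.5 mm.
Ratio = 2398.5 / 368.35 ≈ 6.51.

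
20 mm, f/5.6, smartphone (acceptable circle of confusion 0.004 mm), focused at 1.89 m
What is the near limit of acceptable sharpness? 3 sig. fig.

1.71 m

Hyperfocal distance H = f²/(N·c) + f = 20²/(5.6 × 0.004) + 20 = 400/0.0224 + 20 ≈ 17877.1 mm ≈ 17.88 m.
Near limit Dn = s·(H − f)/(H + s − 2f) = 1890 × (17877.1 − 20) / (17877.1 + 1890 − 2 × 20) = 1890 × 17857.1 / 19727.1 ≈ 1710.8 mm ≈ 1.71 m.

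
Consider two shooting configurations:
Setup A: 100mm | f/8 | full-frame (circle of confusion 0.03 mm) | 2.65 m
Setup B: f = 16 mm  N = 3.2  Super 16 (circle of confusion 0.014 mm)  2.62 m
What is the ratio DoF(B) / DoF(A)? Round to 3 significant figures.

9.26

Setup A: H = 100²/(8×0.03) + 100 ≈ 41766.7 mm; DoF = Df − Dn = 2822.75 − 2497.17 ≈ 325.58 mm.
Setup B: H = 16²/(3.2×0.014) + 16 ≈ 5730.3 mm; DoF = Df − Dn = 4813.5 − 1799.8 ≈ 3013.7 mm.
Ratio = 3013.7 / 325.58 ≈ 9.26.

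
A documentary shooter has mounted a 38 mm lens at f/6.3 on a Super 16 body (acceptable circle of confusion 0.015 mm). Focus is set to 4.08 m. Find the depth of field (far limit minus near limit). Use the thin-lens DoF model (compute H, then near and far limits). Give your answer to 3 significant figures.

2.32 m

Hyperfocal distance H = f²/(N·c) + f = 38²/(6.3 × 0.015) + 38 = 1444/0.0945 + 38 ≈ 15318.4 mm ≈ 15.32 m.
Near limit Dn = s·(H − f)/(H + s − 2f) = 4080 × (15318.4 − 38) / (15318.4 + 4080 − 2 × 38) = 4080 × 15280.4 / 19322.4 ≈ 3226.5 mm.
Far limit Df = s·(H − f)/(H − s) = 4080 × (15318.4 − 38) / (15318.4 − 4080) = 4080 × 15280.4 / 11238.4 ≈ 5547.4 mm.
Depth of field = Df − Dn = 5547.4 − 3226.5 ≈ 2320.9 mm ≈ 2.32 m.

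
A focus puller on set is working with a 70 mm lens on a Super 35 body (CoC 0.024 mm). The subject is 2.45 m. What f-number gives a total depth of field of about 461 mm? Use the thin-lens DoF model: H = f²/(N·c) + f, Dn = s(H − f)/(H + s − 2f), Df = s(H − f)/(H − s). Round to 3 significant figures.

f/8

Write h = H − f = f²/(N·c). The thin-lens limits are Dn = s·h/(h + (s−f)) and Df = s·h/(h − (s−f)), so DoF = Df − Dn = 2·s·(s−f)·h / (h² − (s−f)²).
That is a quadratic in h: DoF·h² − 2·s·(s−f)·h − DoF·(s−f)² = 0 ⇒ h = (s−f)·(s + √(s² + DoF²)) / DoF = 2380 × (2450 + √(2450² + 461²)) / 461 = 2380 × (2450 + 2492.99) / 461 ≈ 25519 mm.
Then N = f²/(c·h) = 70² / (0.024 × 25519) = 4900 / 612.46 ≈ 8.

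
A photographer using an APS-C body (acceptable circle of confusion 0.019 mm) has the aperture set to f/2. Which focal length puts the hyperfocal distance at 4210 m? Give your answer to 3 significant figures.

400 mm

From H = f²/(N·c) + f, with f ≪ H: f ≈ √(H·N·c) = √(4210000 × 2 × 0.019) = √159980 ≈ 400.0 mm.
The +f correction barely moves this — solving exactly, f² + N·c·f − N·c·H = 0 ⇒ f = (−N·c + √((N·c)² + 4·N·c·H))/2 = (−0.038 + √639920)/2 ≈ 399.96 mm, so f ≈ 400 mm.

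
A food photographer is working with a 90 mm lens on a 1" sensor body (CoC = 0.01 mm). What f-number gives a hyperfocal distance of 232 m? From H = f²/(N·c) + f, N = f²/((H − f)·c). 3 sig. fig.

Rearrange H = f²/(N·c) + f for N: N = f² / ((H − f)·c).
N = 90² / ((232000 − 90) × 0.01) = 8100 / 2319 ≈ 3.49.

f/3.49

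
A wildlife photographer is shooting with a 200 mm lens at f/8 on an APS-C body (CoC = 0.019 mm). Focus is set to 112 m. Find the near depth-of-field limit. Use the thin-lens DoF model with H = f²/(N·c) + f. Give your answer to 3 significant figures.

Hyperfocal distance H = f²/(N·c) + f = 200²/(8 × 0.019) + 200 = 40000/0.152 + 200 ≈ 263357.9 mm ≈ 263.4 m.
Near limit Dn = s·(H − f)/(H + s − 2f) = 112000 × (263357.9 − 200) / (263357.9 + 112000 − 2 × 200) = 112000 × 263157.9 / 374957.9 ≈ 78605 mm ≈ 78.6 m.

78.6 m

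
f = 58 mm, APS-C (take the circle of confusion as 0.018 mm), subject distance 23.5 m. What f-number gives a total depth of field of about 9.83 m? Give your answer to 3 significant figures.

Write h = H − f = f²/(N·c). The thin-lens limits are Dn = s·h/(h + (s−f)) and Df = s·h/(h − (s−f)), so DoF = Df − Dn = 2·s·(s−f)·h / (h² − (s−f)²).
That is a quadratic in h: DoF·h² − 2·s·(s−f)·h − DoF·(s−f)² = 0 ⇒ h = (s−f)·(s + √(s² + DoF²)) / DoF = 23442 × (23500 + √(23500² + 9830²)) / 9830 = 23442 × (23500 + 25473.1) / 9830 ≈ 116788 mm.
Then N = f²/(c·h) = 58² / (0.018 × 116788) = 3364 / 2102.2 ≈ 1.60.

f/1.60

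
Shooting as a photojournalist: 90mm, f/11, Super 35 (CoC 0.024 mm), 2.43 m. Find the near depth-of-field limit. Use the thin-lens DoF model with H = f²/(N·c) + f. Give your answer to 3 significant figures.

2.26 m

Hyperfocal distance H = f²/(N·c) + f = 90²/(11 × 0.024) + 90 = 8100/0.264 + 90 ≈ 30771.8 mm ≈ 30.77 m.
Near limit Dn = s·(H − f)/(H + s − 2f) = 2430 × (30771.8 − 90) / (30771.8 + 2430 − 2 × 90) = 2430 × 30681.8 / 33021.8 ≈ 2257.8 mm ≈ 2.26 m.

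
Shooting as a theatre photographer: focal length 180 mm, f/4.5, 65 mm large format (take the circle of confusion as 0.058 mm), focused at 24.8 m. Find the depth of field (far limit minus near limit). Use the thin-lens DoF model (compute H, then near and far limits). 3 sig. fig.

10.2 m

Hyperfocal distance H = f²/(N·c) + f = 180²/(4.5 × 0.058) + 180 = 32400/0.261 + 180 ≈ 124317.9 mm ≈ 124.3 m.
Near limit Dn = s·(H − f)/(H + s − 2f) = 24800 × (124317.9 − 180) / (124317.9 + 24800 − 2 × 180) = 24800 × 124137.9 / 148757.9 ≈ 20696 mm.
Far limit Df = s·(H − f)/(H − s) = 24800 × (124317.9 − 180) / (124317.9 − 24800) = 24800 × 124137.9 / 99517.9 ≈ 30935 mm.
Depth of field = Df − Dn = 30935 − 20696 ≈ 10239 mm ≈ 10.2 m.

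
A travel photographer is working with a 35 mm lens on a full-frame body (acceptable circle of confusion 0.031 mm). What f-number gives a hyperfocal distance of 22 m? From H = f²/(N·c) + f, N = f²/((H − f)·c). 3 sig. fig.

f/1.80

Rearrange H = f²/(N·c) + f for N: N = f² / ((H − f)·c).
N = 35² / ((22000 − 35) × 0.031) = 1225 / 680.9 ≈ 1.80.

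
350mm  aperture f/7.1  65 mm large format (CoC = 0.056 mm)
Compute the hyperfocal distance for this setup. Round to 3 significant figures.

308 m

Hyperfocal distance H = f²/(N·c) + f = 350²/(7.1 × 0.056) + 350 = 122500/0.3976 + 350 ≈ 308448.6 mm ≈ 308 m.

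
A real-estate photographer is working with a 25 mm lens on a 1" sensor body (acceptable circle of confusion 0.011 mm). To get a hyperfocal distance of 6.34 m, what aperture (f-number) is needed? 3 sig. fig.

f/9

Rearrange H = f²/(N·c) + f for N: N = f² / ((H − f)·c).
N = 25² / ((6340 − 25) × 0.011) = 625 / 69.46 ≈ 9.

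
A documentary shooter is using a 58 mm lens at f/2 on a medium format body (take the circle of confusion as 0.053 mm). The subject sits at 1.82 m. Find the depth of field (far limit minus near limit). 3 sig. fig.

Hyperfocal distance H = f²/(N·c) + f = 58²/(2 × 0.053) + 58 = 3364/0.106 + 58 ≈ 31793.8 mm ≈ 31.79 m.
Near limit Dn = s·(H − f)/(H + s − 2f) = 1820 × (31793.8 − 58) / (31793.8 + 1820 − 2 × 58) = 1820 × 31735.8 / 33497.8 ≈ 1724.27 mm.
Far limit Df = s·(H − f)/(H − s) = 1820 × (31793.8 − 58) / (31793.8 − 1820) = 1820 × 31735.8 / 29973.8 ≈ 1926.99 mm.
Depth of field = Df − Dn = 1926.99 − 1724.27 ≈ 202.72 mm.

203 mm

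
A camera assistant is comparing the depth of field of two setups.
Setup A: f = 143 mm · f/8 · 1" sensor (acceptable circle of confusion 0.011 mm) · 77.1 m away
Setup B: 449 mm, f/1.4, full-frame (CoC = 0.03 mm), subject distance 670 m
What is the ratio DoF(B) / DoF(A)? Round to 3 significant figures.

Setup A: H = 143²/(8×0.011) + 143 ≈ 232518.0 mm; DoF = Df − Dn = 115277 − 57919 ≈ 57358 mm.
Setup B: H = 449²/(1.4×0.03) + 449 ≈ 4800472.8 mm; DoF = Df − Dn = 778607 − 587983 ≈ 190624 mm.
Ratio = 190624 / 57358 ≈ 3.32.

3.32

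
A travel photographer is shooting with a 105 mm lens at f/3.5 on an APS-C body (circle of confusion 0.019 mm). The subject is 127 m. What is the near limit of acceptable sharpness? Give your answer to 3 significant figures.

Hyperfocal distance H = f²/(N·c) + f = 105²/(3.5 × 0.019) + 105 = 11025/0.0665 + 105 ≈ 165894.5 mm ≈ 165.9 m.
Near limit Dn = s·(H − f)/(H + s − 2f) = 127000 × (165894.5 − 105) / (165894.5 + 127000 − 2 × 105) = 127000 × 165789.5 / 292684.5 ≈ 71938 mm ≈ 71.9 m.

71.9 m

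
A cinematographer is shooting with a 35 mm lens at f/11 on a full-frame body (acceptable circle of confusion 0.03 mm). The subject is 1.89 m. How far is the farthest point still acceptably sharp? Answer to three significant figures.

3.78 m

Hyperfocal distance H = f²/(N·c) + f = 35²/(11 × 0.03) + 35 = 1225/0.33 + 35 ≈ 3747.1 mm ≈ 3.747 m.
Far limit Df = s·(H − f)/(H − s) = 1890 × (3747.1 − 35) / (3747.1 − 1890) = 1890 × 3712.1 / 1857.1 ≈ 3777.8 mm ≈ 3.78 m.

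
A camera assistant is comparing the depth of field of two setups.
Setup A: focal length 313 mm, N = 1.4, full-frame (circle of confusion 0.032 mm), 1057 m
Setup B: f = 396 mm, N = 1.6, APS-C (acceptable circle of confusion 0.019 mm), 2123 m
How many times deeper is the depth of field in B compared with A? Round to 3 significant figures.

Setup A: H = 313²/(1.4×0.032) + 313 ≈ 2187121.0 mm; DoF = Df − Dn = 2045317 − 712644 ≈ 1332673 mm.
Setup B: H = 396²/(1.6×0.019) + 396 ≈ 5158817.1 mm; DoF = Df − Dn = 3607374 − 1504092 ≈ 2103282 mm.
Ratio = 2103282 / 1332673 ≈ 1.58.

1.58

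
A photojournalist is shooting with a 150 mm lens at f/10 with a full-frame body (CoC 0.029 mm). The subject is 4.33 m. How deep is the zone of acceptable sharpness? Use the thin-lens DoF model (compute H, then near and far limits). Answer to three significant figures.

Hyperfocal distance H = f²/(N·c) + f = 150²/(10 × 0.029) + 150 = 22500/0.29 + 150 ≈ 77736.2 mm ≈ 77.74 m.
Near limit Dn = s·(H − f)/(H + s − 2f) = 4330 × (77736.2 − 150) / (77736.2 + 4330 − 2 × 150) = 4330 × 77586.2 / 81766.2 ≈ 4108.64 mm.
Far limit Df = s·(H − f)/(H − s) = 4330 × (77736.2 − 150) / (77736.2 − 4330) = 4330 × 77586.2 / 73406.2 ≈ 4576.56 mm.
Depth of field = Df − Dn = 4576.56 − 4108.64 ≈ 467.92 mm.

468 mm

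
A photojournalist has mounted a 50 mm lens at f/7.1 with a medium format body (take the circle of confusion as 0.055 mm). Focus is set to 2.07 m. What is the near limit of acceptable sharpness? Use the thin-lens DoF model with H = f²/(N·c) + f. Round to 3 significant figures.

Hyperfocal distance H = f²/(N·c) + f = 50²/(7.1 × 0.055) + 50 = 2500/0.3905 + 50 ≈ 6452.0 mm ≈ 6.452 m.
Near limit Dn = s·(H − f)/(H + s − 2f) = 2070 × (6452.0 − 50) / (6452.0 + 2070 − 2 × 50) = 2070 × 6402.0 / 8422.0 ≈ 1573.5 mm ≈ 1.57 m.

1.57 m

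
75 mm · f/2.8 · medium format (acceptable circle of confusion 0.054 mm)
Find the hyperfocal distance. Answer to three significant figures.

37.3 m

Hyperfocal distance H = f²/(N·c) + f = 75²/(2.8 × 0.054) + 75 = 5625/0.1512 + 75 ≈ 37277.4 mm ≈ 37.3 m.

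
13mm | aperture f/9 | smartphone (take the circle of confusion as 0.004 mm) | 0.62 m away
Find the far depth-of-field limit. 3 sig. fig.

Hyperfocal distance H = f²/(N·c) + f = 13²/(9 × 0.004) + 13 = 169/0.036 + 13 ≈ 4707.4 mm ≈ 4.707 m.
Far limit Df = s·(H − f)/(H − s) = 620 × (4707.4 − 13) / (4707.4 − 620) = 620 × 4694.4 / 4087.4 ≈ 712.07 mm ≈ 0.712 m.

0.712 m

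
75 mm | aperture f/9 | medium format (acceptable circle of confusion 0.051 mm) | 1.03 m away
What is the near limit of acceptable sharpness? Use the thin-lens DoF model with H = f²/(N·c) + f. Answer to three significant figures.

Hyperfocal distance H = f²/(N·c) + f = 75²/(9 × 0.051) + 75 = 5625/0.459 + 75 ≈ 12329.9 mm ≈ 12.33 m.
Near limit Dn = s·(H − f)/(H + s − 2f) = 1030 × (12329.9 − 75) / (12329.9 + 1030 − 2 × 75) = 1030 × 12254.9 / 13209.9 ≈ 955.54 mm ≈ 0.956 m.

0.956 m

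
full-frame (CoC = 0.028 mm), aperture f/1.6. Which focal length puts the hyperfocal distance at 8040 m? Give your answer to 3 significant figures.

600 mm

From H = f²/(N·c) + f, with f ≪ H: f ≈ √(H·N·c) = √(8040000 × 1.6 × 0.028) = √360192 ≈ 600.2 mm.
The +f correction barely moves this — solving exactly, f² + N·c·f − N·c·H = 0 ⇒ f = (−N·c + √((N·c)² + 4·N·c·H))/2 = (−0.0448 + √1440768)/2 ≈ 600.14 mm, so f ≈ 600 mm.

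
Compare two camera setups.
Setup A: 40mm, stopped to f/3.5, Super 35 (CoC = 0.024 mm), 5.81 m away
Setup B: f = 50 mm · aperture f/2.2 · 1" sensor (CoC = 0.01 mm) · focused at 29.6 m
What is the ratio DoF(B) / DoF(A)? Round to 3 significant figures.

4.26

Setup A: H = 40²/(3.5×0.024) + 40 ≈ 19087.6 mm; DoF = Df − Dn = 8334.8 − 4459.2 ≈ 3875.6 mm.
Setup B: H = 50²/(2.2×0.01) + 50 ≈ 113686.4 mm; DoF = Df − Dn = 40002 − 23491 ≈ 16511 mm.
Ratio = 16511 / 3875.6 ≈ 4.26.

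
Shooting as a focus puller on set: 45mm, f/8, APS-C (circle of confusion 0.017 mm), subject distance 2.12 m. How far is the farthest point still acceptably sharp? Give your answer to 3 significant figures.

2.46 m

Hyperfocal distance H = f²/(N·c) + f = 45²/(8 × 0.017) + 45 = 2025/0.136 + 45 ≈ 14934.7 mm ≈ 14.93 m.
Far limit Df = s·(H − f)/(H − s) = 2120 × (14934.7 − 45) / (14934.7 − 2120) = 2120 × 14889.7 / 12814.7 ≈ 2463.3 mm ≈ 2.46 m.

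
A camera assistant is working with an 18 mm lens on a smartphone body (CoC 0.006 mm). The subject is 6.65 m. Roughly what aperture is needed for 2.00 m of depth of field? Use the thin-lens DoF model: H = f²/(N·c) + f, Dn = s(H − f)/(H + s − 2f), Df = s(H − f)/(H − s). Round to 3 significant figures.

f/1.20

Write h = H − f = f²/(N·c). The thin-lens limits are Dn = s·h/(h + (s−f)) and Df = s·h/(h − (s−f)), so DoF = Df − Dn = 2·s·(s−f)·h / (h² − (s−f)²).
That is a quadratic in h: DoF·h² − 2·s·(s−f)·h − DoF·(s−f)² = 0 ⇒ h = (s−f)·(s + √(s² + DoF²)) / DoF = 6632 × (6650 + √(6650² + 2000²)) / 2000 = 6632 × (6650 + 6944.24) / 2000 ≈ 45079 mm.
Then N = f²/(c·h) = 18² / (0.006 × 45079) = 324 / 270.47 ≈ 1.20.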